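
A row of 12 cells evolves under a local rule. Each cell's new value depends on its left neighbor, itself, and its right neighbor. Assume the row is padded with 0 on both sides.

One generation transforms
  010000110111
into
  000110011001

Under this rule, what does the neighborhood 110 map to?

At position 7 the neighborhood is 110; the next row has 1 there.

1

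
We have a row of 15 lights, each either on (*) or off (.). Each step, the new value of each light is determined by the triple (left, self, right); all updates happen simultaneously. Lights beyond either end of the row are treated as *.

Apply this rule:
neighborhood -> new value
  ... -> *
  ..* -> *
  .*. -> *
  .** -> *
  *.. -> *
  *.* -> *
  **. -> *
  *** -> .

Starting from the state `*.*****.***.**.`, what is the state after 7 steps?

***...***.*****

***...***.*****
..*****.***....
***...***.*****  (repeats step 1; period 2)
step 7: ***...***.*****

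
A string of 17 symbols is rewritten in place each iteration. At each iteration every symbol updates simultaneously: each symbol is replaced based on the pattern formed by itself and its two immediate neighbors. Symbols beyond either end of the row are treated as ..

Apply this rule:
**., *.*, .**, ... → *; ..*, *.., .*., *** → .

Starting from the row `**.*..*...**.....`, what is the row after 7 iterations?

***.....*.**.****
*.*.***..*****..*
.*.**.*..*...*...
..****.....*...**
*.*..*.***...*.**
.*....**.*.*..***
...**.***.*...*.*

...**.***.*...*.*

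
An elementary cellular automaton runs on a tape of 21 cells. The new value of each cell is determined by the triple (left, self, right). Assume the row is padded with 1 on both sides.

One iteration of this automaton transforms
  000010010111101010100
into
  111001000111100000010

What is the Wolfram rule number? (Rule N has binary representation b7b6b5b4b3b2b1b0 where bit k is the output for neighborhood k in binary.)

217

position 10: 111 → 1  (bit 7 = 1)
position 12: 110 → 1  (bit 6 = 1)
position 8: 101 → 0  (bit 5 = 0)
position 0: 100 → 1  (bit 4 = 1)
position 9: 011 → 1  (bit 3 = 1)
position 4: 010 → 0  (bit 2 = 0)
position 3: 001 → 0  (bit 1 = 0)
position 1: 000 → 1  (bit 0 = 1)
bits b7..b0 = 11011001 = 217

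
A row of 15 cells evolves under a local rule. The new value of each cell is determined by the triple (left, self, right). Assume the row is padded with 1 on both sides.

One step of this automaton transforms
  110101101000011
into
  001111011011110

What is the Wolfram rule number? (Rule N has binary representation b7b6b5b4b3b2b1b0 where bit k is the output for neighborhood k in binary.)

position 0: 111 → 0  (bit 7 = 0)
position 1: 110 → 0  (bit 6 = 0)
position 2: 101 → 1  (bit 5 = 1)
position 9: 100 → 0  (bit 4 = 0)
position 5: 011 → 1  (bit 3 = 1)
position 3: 010 → 1  (bit 2 = 1)
position 12: 001 → 1  (bit 1 = 1)
position 10: 000 → 1  (bit 0 = 1)
bits b7..b0 = 00101111 = 47

47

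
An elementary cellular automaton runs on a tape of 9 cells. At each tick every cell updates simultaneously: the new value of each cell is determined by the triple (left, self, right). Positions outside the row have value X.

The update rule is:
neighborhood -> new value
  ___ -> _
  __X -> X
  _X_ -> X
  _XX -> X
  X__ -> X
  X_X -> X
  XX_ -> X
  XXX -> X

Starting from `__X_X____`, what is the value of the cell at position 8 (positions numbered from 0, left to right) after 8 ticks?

tick 1: XXXXXX__X
tick 2: XXXXXXXXX
tick 3: XXXXXXXXX  (fixed point — unchanged through tick 8)
position 8 holds X

X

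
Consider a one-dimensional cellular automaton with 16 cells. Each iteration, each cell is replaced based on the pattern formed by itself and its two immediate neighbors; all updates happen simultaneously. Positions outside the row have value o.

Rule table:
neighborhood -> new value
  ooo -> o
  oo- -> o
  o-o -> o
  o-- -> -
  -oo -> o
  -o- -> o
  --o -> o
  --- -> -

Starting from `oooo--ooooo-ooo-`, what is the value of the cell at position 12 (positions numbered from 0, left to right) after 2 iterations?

oooo-ooooooooooo
oooooooooooooooo
position 12 holds o

o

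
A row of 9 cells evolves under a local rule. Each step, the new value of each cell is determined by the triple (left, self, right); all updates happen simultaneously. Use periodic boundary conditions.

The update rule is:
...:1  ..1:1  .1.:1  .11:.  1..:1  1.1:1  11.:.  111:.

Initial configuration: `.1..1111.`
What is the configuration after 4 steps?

1111....1
....1111.
1111....1  (repeats step 1; period 2)
step 4: ....1111.

....1111.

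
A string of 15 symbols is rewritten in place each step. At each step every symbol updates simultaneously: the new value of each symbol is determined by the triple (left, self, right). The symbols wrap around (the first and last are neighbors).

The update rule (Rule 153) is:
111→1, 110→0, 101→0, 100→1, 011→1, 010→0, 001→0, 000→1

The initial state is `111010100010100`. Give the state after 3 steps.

001110000110110

110000011000010
101111010111000
001110000110110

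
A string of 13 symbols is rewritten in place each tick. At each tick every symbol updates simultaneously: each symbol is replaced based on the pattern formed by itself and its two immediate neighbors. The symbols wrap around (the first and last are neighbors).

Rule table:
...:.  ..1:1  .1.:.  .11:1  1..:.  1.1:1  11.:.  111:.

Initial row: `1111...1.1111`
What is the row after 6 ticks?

.1.11........

......1.11...
.....1.11....
....1.11.....
...1.11......
..1.11.......
.1.11........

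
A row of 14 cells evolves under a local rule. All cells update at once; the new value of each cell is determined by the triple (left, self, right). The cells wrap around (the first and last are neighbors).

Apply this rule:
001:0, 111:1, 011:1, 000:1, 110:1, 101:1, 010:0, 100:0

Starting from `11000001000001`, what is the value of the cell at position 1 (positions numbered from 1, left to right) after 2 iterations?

11011100011101
11111101011111
position 1 holds 1

1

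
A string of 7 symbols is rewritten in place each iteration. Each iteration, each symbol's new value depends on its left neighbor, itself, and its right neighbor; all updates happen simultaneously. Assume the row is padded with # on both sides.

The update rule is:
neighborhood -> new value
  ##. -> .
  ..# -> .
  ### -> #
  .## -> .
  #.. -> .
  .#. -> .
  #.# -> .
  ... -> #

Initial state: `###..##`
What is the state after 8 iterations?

...#...

iteration 1: ##....#
iteration 2: #..##..
iteration 3: .......
iteration 4: .#####.
iteration 5: ..###..
iteration 6: ...#...
iteration 7: .#...#.
iteration 8: ...#...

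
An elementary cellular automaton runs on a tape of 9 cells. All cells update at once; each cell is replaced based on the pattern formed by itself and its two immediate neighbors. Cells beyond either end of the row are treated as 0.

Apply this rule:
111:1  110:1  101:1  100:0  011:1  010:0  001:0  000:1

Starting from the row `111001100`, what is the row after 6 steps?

step 1: 111001101
step 2: 111001110
step 3: 111001110  (fixed point — unchanged through step 6)

111001110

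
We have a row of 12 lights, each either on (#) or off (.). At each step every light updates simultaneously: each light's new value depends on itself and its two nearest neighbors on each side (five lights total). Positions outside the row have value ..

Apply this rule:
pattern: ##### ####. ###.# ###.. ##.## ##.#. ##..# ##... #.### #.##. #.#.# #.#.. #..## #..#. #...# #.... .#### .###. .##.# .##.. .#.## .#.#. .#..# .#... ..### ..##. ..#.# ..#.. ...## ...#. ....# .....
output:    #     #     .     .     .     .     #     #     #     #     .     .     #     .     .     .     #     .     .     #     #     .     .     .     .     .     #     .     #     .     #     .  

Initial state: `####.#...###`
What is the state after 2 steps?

.##.....#...
#.##..#.....

#.##..#.....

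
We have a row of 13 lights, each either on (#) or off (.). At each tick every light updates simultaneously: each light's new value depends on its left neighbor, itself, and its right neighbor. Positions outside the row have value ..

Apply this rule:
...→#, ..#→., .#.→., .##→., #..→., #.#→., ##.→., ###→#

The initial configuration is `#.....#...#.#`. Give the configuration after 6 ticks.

tick 1: ..###...#....
tick 2: #..#..#...###
tick 3: ........#..#.
tick 4: #######......
tick 5: .#####..#####
tick 6: ..###....###.

..###....###.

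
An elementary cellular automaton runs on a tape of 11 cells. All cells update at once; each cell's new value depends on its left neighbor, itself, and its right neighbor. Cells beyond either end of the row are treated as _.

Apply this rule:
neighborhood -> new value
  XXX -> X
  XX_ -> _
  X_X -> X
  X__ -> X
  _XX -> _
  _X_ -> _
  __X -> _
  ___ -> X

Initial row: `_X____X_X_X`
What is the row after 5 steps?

step 1: __XXX__X_X_
step 2: X__X_X__X_X
step 3: _X__X_X__X_
step 4: __X__X_X__X
step 5: X__X__X_X__

X__X__X_X__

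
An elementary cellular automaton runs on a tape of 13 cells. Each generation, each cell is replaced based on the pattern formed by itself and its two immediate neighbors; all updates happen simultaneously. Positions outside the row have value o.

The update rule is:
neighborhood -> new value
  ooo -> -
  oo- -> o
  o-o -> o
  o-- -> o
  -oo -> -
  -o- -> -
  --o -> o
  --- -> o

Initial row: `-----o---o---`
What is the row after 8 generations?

-oo--oo------

ooooo-ooo-ooo
----oo--oo---
oooo-ooo-oooo
---oo--oo----
ooo-ooo-ooooo
--oo--oo-----
oo-ooo-oooooo
-oo--oo------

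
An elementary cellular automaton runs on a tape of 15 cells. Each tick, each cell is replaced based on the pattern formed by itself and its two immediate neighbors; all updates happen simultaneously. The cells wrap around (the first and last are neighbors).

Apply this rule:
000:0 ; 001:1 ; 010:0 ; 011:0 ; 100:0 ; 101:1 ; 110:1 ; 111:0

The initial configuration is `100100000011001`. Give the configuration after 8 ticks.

tick 1: 101000000101010
tick 2: 010000001010101
tick 3: 100000010101010
tick 4: 000000101010101
tick 5: 000001010101010
tick 6: 000010101010100
tick 7: 000101010101000
tick 8: 001010101010000

001010101010000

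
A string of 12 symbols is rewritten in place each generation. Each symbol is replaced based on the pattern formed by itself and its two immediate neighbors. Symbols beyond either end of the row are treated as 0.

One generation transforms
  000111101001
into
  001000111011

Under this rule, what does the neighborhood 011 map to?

0

At position 3 the neighborhood is 011; the next row has 0 there.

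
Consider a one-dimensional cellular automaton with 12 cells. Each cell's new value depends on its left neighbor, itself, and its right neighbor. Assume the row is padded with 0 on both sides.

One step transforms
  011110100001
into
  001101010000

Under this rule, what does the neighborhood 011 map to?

At position 1 the neighborhood is 011; the next row has 0 there.

0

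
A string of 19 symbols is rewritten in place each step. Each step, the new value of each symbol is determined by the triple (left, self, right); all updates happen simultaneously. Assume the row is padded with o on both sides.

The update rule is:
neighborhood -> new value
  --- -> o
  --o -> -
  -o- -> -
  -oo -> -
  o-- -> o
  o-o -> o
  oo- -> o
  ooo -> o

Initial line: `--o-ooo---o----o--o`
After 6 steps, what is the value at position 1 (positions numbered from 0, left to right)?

o--o-oooo--ooo--o--
oo--o-oooo--ooo--o-
ooo--o-oooo--ooo--o
oooo--o-oooo--ooo--
ooooo--o-oooo--ooo-
oooooo--o-oooo--ooo
position 1 holds o

o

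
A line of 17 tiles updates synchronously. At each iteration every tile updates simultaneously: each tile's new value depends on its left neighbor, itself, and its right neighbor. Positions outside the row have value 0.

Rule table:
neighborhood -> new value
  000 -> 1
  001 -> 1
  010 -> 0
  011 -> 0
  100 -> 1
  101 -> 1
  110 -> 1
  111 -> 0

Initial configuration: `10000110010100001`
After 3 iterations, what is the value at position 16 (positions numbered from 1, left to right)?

0

01111011101011110
10001100110100011
01110111011011101
position 16 holds 0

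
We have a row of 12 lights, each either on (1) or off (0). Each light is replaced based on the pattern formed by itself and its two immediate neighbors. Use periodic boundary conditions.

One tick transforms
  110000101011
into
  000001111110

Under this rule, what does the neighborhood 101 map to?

At position 7 the neighborhood is 101; the next row has 1 there.

1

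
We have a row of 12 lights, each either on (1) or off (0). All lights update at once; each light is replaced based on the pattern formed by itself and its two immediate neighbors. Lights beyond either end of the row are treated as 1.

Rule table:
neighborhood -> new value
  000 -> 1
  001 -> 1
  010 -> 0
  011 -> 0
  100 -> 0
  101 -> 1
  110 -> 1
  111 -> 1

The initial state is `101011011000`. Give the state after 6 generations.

generation 1: 110101101011
generation 2: 111010110101
generation 3: 111101011010
generation 4: 111110101101
generation 5: 111111010110
generation 6: 111111101011

111111101011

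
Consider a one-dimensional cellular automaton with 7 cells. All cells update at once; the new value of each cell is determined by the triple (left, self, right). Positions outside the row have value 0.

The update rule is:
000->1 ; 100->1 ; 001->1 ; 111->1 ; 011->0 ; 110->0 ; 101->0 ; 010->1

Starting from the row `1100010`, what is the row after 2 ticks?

1101110

0011111
1101110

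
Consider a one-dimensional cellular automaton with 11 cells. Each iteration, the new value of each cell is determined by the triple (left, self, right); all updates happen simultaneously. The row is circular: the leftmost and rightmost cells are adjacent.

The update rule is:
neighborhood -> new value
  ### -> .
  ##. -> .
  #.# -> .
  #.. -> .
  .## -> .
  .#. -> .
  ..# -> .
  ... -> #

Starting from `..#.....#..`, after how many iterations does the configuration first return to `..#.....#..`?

2

iteration 1: #...###...#
iteration 2: ..#.....#..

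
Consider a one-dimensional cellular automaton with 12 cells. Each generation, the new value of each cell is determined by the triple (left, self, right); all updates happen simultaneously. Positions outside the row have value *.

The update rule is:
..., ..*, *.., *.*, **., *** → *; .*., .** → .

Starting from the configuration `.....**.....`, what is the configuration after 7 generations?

***********.

*****.******
******.*****
*******.****
********.***
*********.**
**********.*
***********.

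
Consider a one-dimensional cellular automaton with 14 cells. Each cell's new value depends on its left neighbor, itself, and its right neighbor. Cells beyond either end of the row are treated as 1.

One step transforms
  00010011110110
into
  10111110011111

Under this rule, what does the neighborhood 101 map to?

At position 10 the neighborhood is 101; the next row has 1 there.

1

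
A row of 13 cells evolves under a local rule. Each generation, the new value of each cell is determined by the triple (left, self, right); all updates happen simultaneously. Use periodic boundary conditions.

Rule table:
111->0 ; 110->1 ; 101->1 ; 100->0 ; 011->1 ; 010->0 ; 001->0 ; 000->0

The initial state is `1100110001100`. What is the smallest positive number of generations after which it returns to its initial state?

generation 1: 1100110001100

1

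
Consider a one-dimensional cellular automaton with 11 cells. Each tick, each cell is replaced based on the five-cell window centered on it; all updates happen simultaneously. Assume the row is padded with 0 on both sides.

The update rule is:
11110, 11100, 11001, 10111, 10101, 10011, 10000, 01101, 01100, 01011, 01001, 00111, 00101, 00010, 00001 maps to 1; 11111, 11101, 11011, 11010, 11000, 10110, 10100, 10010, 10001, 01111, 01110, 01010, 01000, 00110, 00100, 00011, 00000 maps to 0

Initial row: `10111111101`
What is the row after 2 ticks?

11100001000
10101110010

10101110010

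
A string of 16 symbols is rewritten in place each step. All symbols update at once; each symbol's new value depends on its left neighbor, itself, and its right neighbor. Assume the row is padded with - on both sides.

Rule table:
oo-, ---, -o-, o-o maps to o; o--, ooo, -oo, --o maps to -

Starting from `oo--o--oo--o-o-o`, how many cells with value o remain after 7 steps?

-o--o---o--ooooo
-o--o-o-o------o
-o--ooooo-oooo-o
-o------oo---ooo
-o-oooo--o-o---o
-oo---o--ooo-o-o
--o-o-o----ooooo
count of o: 8

8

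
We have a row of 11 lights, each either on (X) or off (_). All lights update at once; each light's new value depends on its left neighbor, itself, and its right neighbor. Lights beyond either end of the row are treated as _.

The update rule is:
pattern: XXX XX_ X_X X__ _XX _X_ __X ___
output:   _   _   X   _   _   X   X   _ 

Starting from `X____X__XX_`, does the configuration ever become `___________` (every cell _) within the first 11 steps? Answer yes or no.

yes

step 1: X___XX_X___
step 2: X__X__XX___
step 3: X_XX_X_____
step 4: XX__XX_____
step 5: ___X_______
step 6: __XX_______
step 7: _X_________
step 8: XX_________
step 9: ___________
all cells are _ at step 9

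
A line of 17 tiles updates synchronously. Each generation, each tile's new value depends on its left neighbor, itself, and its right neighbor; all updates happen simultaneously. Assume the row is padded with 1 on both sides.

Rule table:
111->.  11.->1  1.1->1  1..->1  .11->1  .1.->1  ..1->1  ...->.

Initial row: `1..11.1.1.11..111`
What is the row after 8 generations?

111111111111111..
..............111
1............11..
11..........11111
.11........11....
1111......1111..1
...11....11..1111
1.1111..111111...

1.1111..111111...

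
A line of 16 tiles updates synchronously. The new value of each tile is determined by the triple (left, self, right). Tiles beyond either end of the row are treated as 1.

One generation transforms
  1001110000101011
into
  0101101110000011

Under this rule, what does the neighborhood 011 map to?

At position 3 the neighborhood is 011; the next row has 1 there.

1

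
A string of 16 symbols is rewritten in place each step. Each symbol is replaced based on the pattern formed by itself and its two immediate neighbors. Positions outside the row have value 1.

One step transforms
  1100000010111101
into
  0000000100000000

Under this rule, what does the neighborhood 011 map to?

At position 10 the neighborhood is 011; the next row has 0 there.

0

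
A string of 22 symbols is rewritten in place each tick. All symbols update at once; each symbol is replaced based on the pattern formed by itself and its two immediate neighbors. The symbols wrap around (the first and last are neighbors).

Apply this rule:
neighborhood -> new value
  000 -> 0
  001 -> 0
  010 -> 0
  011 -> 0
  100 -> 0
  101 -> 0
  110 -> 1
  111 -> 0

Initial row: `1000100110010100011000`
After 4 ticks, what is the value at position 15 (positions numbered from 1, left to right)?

0

0000000010000000001000
0000000000000000000000
0000000000000000000000  (fixed point — unchanged through tick 4)
position 15 holds 0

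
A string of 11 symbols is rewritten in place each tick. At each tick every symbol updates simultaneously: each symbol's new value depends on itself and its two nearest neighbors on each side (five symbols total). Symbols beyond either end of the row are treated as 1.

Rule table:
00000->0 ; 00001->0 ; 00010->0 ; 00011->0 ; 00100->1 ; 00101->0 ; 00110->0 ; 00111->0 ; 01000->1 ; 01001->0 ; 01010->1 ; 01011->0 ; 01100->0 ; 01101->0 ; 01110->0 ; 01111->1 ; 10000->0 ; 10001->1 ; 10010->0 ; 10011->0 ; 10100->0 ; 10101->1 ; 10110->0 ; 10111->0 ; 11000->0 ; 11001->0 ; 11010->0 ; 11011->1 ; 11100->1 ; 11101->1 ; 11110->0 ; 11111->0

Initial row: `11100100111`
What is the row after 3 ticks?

00100100010
00100111000
00100001010

00100001010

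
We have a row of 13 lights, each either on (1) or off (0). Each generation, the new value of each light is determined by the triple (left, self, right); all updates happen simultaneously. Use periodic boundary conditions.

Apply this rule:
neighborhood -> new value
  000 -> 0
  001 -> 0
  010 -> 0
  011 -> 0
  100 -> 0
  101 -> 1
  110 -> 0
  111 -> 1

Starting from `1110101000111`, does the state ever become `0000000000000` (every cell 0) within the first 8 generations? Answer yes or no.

1101010000011
1010100000001
0101000000000
0010000000000
0000000000000
all cells are 0 at generation 5

yes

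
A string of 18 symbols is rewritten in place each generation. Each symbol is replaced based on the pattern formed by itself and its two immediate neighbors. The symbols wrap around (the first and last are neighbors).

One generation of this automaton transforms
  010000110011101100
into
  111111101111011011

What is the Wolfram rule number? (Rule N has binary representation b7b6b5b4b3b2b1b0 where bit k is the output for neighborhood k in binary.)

position 11: 111 → 1  (bit 7 = 1)
position 7: 110 → 0  (bit 6 = 0)
position 13: 101 → 1  (bit 5 = 1)
position 2: 100 → 1  (bit 4 = 1)
position 6: 011 → 1  (bit 3 = 1)
position 1: 010 → 1  (bit 2 = 1)
position 0: 001 → 1  (bit 1 = 1)
position 3: 000 → 1  (bit 0 = 1)
bits b7..b0 = 10111111 = 191

191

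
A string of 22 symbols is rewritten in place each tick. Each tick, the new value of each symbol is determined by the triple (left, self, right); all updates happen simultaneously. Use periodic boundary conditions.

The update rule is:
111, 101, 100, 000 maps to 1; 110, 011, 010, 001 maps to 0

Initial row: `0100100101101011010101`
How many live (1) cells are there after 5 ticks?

1010010010010100101010
0101001001001010010101
1010100100100101001010
0101010010010010100101
1010101001001001010010
count of 1: 9

9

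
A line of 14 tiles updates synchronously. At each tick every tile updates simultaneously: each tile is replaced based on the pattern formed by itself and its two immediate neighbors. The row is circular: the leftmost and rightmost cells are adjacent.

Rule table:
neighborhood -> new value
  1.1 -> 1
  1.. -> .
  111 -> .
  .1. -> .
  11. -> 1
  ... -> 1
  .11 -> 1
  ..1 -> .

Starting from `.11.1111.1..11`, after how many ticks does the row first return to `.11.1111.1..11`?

14

11111..11...11
....1..11.1.1.
111....111.1..
1.1.11.1.11...
.1.1111.111.1.
..11..111.11..
1.11..1.1111.1
1111...11..111
...1.1.11..1..
11..1.111....1
.1...11.1.11.1
1..1.111.1111.
....11.111..11
.11.1111.1..11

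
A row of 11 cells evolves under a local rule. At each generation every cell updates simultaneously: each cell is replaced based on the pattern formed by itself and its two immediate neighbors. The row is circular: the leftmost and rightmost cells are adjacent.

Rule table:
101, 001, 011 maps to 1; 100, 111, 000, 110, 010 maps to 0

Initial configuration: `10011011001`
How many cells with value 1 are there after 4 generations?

6

00110110011
01101100110
11011001100
10110011001
count of 1: 6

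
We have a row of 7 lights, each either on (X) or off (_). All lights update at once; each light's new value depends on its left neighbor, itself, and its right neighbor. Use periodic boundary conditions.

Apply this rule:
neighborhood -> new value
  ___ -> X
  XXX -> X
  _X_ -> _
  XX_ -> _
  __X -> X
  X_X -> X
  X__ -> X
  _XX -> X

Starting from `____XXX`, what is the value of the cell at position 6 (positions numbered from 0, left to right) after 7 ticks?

X

XXXXXX_
XXXXX_X
XXXX_XX
XXX_XXX
XX_XXXX
X_XXXXX
_XXXXXX
position 6 holds X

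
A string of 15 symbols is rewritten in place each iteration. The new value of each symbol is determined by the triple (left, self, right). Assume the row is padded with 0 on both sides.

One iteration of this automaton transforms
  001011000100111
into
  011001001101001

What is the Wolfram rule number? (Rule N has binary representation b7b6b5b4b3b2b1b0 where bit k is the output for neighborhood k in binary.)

position 13: 111 → 0  (bit 7 = 0)
position 5: 110 → 1  (bit 6 = 1)
position 3: 101 → 0  (bit 5 = 0)
position 6: 100 → 0  (bit 4 = 0)
position 4: 011 → 0  (bit 3 = 0)
position 2: 010 → 1  (bit 2 = 1)
position 1: 001 → 1  (bit 1 = 1)
position 0: 000 → 0  (bit 0 = 0)
bits b7..b0 = 01000110 = 70

70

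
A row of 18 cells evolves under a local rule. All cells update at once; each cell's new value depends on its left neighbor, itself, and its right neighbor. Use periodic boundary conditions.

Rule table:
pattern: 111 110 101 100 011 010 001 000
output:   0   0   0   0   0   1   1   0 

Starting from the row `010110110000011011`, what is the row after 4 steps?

010000000000100000
110000000001100000
000000000010000001
000000000110000011

000000000110000011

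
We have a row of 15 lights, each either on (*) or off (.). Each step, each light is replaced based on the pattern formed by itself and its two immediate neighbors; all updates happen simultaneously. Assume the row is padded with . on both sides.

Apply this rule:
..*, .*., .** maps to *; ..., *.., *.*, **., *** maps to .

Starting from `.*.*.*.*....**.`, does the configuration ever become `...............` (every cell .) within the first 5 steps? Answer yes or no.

**.*.*.*...**..
*..*.*.*..**...
*.**.*.*.**....
*.*..*.*.*.....
*.*.**.*.*.....
step 5 is *.*.**.*.*....., still not uniform .

no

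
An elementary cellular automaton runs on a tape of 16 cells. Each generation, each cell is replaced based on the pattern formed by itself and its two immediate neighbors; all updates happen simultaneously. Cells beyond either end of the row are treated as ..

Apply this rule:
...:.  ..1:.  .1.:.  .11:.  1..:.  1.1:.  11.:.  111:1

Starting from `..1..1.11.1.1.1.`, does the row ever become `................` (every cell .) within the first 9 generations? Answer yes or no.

................
all cells are . at generation 1

yes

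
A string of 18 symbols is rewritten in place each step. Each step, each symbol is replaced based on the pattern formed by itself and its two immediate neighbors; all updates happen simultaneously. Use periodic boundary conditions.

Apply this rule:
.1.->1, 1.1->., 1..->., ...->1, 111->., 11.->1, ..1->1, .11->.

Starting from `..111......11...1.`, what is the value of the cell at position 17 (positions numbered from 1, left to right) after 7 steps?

1

11..1.11111.1.111.
.1.11.....1.1...1.
11..1.11111.1.111.  (repeats step 1; period 2)
step 7: 11..1.11111.1.111.
position 17 holds 1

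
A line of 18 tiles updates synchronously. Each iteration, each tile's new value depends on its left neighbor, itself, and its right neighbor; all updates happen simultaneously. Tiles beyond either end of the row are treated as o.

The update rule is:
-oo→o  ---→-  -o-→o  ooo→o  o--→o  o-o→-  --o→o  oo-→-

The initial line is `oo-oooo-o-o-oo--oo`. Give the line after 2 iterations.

o--ooo--o-o-o-oooo
-oooo-ooo-o-o-oooo

-oooo-ooo-o-o-oooo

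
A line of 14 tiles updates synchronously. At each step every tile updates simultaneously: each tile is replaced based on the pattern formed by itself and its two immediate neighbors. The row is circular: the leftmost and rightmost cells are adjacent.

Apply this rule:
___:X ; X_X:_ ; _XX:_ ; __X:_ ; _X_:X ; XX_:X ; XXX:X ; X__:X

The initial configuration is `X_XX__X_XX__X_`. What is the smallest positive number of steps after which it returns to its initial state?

14

X__XX_X__XX_X_
XX__X_XX__X_X_
_XX_X__XX_X_X_
__X_XX__X_X_XX
X_X__XX_X_X__X
X_XX__X_X_XX__
X__XX_X_X__XX_
XX__X_X_XX__X_
_XX_X_X__XX_X_
__X_X_XX__X_XX
X_X_X__XX_X__X
X_X_XX__X_XX__
X_X__XX_X__XX_
X_XX__X_XX__X_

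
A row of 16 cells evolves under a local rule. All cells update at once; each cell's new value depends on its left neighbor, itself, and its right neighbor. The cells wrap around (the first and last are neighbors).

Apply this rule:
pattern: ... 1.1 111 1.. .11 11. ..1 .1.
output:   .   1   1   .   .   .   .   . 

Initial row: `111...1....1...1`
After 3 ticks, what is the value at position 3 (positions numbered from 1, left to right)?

tick 1: 11..............
tick 2: ................
tick 3: ................
position 3 holds .

.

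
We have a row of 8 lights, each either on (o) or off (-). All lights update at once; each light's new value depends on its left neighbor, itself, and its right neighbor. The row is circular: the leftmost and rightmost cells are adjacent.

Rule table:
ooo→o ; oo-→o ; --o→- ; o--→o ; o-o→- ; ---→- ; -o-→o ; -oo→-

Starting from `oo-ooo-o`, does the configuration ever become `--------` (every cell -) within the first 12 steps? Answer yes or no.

oo--oo--
-oo--oo-
--oo--oo
o--oo--o
oo--oo--  (repeats step 1; period 4)
step 12: o--oo--o
step 12 is o--oo--o, still not uniform -

no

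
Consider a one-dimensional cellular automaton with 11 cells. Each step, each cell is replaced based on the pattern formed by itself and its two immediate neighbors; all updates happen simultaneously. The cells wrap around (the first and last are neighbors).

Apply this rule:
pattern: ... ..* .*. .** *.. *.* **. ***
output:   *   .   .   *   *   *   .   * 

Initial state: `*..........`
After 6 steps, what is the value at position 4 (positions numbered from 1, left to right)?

step 1: .*********.
step 2: .********.*
step 3: ********.*.
step 4: *******.*.*
step 5: ******.*.**
step 6: *****.*.***
position 4 holds *

*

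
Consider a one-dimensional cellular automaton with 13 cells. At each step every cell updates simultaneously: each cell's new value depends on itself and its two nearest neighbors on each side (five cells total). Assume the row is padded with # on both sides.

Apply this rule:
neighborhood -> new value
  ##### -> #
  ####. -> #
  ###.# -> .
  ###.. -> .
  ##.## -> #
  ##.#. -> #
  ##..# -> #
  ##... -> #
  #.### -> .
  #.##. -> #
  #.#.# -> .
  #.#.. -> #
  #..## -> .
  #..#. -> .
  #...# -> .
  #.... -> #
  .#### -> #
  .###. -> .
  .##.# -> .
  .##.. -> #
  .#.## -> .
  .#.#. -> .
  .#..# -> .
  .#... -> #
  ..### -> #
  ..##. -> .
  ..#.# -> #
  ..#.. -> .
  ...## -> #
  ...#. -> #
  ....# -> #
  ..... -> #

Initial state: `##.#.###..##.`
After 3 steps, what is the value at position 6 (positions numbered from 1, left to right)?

#.#.....#...#
.#######.#.##
#.#####.#...#
position 6 holds #

#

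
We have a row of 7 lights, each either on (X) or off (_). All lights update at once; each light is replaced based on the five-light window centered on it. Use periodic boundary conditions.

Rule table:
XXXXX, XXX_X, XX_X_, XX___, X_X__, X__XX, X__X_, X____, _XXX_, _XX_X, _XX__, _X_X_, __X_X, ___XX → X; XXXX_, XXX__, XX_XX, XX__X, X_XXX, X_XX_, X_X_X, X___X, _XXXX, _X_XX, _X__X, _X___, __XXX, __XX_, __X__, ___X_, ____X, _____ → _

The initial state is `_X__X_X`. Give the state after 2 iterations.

_X__XX_

XX_XXX_
_X__XX_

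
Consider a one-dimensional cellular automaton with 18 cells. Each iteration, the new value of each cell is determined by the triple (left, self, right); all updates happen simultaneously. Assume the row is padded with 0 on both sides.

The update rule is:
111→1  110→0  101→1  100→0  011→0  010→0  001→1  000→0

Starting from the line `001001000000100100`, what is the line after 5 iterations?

iteration 1: 010010000001001000
iteration 2: 100100000010010000
iteration 3: 001000000100100000
iteration 4: 010000001001000000
iteration 5: 100000010010000000

100000010010000000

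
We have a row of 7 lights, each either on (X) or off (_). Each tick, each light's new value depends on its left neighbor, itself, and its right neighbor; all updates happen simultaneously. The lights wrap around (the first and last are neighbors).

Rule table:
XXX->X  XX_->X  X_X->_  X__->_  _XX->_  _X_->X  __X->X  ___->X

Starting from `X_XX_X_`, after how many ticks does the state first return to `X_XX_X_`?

2

tick 1: X__X_X_
tick 2: X_XX_X_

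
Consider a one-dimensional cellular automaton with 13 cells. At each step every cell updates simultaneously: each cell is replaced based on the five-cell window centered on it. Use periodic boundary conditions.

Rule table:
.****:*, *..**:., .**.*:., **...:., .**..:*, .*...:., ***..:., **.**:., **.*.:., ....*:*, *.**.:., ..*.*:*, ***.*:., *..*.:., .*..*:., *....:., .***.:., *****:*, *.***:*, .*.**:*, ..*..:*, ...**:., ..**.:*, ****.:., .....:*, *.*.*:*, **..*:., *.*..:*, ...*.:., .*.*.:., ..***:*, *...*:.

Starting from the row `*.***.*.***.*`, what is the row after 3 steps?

..*...*..*.*.

..*...***....
*.*...*....**
..*...*..*.*.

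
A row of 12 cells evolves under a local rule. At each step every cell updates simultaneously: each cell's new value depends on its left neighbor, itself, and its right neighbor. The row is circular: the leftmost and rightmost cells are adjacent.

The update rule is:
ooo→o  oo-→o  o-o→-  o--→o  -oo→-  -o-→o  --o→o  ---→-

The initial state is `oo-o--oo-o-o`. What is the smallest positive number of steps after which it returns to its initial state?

oo-ooo-o-o--
-o--oo-o-ooo
-ooo-o-o--oo
--oo-o-ooo-o
oo-o-o--oo-o
oo-o-ooo-o--
-o-o--oo-ooo
-o-ooo-o--oo
-o--oo-ooo-o
-ooo-o--oo-o
--oo-ooo-o-o
oo-o--oo-o-o

12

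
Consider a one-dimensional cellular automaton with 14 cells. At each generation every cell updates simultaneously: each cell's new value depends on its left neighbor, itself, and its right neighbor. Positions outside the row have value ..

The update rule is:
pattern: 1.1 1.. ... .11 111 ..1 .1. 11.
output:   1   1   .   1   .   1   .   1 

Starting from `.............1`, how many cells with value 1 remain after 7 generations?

generation 1: ............1.
generation 2: ...........1.1
generation 3: ..........1.1.
generation 4: .........1.1.1
generation 5: ........1.1.1.
generation 6: .......1.1.1.1
generation 7: ......1.1.1.1.
count of 1: 4

4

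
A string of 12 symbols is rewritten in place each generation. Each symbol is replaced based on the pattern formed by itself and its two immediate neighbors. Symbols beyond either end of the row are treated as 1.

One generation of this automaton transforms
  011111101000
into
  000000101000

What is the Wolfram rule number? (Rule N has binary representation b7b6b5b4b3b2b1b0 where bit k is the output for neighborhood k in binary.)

68

position 2: 111 → 0  (bit 7 = 0)
position 6: 110 → 1  (bit 6 = 1)
position 0: 101 → 0  (bit 5 = 0)
position 9: 100 → 0  (bit 4 = 0)
position 1: 011 → 0  (bit 3 = 0)
position 8: 010 → 1  (bit 2 = 1)
position 11: 001 → 0  (bit 1 = 0)
position 10: 000 → 0  (bit 0 = 0)
bits b7..b0 = 01000100 = 68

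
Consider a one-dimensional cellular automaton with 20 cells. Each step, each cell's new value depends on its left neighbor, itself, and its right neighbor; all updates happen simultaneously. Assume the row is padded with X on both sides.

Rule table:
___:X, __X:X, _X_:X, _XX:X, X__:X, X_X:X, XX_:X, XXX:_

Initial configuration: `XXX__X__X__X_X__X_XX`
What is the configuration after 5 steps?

__XXXXXXXXXXXXXXXXX_
XXX_______________XX
__XXXXXXXXXXXXXXXXX_  (repeats step 1; period 2)
step 5: __XXXXXXXXXXXXXXXXX_

__XXXXXXXXXXXXXXXXX_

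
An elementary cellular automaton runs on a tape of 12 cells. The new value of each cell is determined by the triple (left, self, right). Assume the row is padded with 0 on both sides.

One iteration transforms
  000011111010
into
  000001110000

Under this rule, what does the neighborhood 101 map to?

At position 9 the neighborhood is 101; the next row has 0 there.

0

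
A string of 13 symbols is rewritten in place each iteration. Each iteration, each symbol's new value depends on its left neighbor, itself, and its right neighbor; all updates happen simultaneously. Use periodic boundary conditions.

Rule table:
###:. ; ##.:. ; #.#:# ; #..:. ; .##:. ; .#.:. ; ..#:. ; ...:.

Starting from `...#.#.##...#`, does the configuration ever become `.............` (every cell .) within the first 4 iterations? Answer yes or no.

iteration 1: ....#.#......
iteration 2: .....#.......
iteration 3: .............
all cells are . at iteration 3

yes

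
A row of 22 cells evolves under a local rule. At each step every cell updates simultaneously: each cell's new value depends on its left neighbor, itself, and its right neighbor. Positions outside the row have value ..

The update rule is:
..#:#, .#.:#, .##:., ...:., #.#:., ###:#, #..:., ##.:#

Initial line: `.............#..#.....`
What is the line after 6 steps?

.......#.#.#.#..#.....

............##.##.....
...........#.#..#.....
..........##.#.##.....
.........#.#.#..#.....
........##.#.#.##.....
.......#.#.#.#..#.....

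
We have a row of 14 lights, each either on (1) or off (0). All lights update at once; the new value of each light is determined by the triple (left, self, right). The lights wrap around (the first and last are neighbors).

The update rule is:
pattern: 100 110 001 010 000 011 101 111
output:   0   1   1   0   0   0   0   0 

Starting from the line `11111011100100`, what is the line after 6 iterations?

00010000100001

iteration 1: 00001000101001
iteration 2: 00010001000010
iteration 3: 00100010000100
iteration 4: 01000100001000
iteration 5: 10001000010000
iteration 6: 00010000100001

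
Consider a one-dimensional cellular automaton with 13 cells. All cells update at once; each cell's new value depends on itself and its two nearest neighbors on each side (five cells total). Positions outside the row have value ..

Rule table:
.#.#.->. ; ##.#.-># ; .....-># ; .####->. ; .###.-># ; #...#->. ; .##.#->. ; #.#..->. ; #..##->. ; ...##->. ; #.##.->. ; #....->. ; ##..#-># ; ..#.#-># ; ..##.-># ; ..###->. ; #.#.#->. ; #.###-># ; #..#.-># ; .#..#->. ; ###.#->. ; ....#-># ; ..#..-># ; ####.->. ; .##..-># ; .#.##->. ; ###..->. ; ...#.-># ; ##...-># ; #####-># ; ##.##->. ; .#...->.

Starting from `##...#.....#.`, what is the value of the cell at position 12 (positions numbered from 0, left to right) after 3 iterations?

###.##..####.
.#...##.....#
##...###.####
position 12 holds #

#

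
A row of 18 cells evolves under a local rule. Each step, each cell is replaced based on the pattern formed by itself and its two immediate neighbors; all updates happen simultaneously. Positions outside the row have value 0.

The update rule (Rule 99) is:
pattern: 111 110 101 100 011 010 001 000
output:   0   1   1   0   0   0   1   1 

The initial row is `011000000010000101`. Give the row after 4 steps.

010010001100101010

101011111100111010
010100000101001100
101001111010010101
010010001100101010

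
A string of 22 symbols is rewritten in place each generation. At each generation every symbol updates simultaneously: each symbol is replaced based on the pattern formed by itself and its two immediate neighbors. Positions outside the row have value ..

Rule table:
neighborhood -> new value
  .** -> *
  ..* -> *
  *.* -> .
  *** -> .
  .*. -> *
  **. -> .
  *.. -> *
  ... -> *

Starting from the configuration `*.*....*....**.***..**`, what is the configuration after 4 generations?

*.***********..*..***.
*.*..........******..*
*.************.....***
*.*...........******..

*.*...........******..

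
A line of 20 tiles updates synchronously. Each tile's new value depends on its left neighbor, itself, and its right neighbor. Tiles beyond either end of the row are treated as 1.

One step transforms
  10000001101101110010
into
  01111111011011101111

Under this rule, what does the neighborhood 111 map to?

1

At position 14 the neighborhood is 111; the next row has 1 there.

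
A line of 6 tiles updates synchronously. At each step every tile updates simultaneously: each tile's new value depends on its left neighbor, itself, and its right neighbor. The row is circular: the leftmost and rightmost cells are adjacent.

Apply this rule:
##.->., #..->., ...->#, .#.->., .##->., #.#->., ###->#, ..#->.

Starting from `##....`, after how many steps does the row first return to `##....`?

2

...##.
##....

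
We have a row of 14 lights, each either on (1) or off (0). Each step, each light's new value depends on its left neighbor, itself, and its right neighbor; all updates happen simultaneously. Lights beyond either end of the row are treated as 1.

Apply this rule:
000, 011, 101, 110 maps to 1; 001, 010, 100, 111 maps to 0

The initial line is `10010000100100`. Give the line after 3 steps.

11111111100011

step 1: 10000110000000
step 2: 10110110111110
step 3: 11111111100011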